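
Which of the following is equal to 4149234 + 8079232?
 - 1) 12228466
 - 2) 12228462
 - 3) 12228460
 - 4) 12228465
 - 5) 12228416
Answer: 1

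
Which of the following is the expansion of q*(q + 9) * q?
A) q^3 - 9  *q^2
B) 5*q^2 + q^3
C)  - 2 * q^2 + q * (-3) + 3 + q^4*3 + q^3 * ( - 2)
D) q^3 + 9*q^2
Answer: D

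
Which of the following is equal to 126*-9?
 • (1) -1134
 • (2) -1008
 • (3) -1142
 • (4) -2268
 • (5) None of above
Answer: 1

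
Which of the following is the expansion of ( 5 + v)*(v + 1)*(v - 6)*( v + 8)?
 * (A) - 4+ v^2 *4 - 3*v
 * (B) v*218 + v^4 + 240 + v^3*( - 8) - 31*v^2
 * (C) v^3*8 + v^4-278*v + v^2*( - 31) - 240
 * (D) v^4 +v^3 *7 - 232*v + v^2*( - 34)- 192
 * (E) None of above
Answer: C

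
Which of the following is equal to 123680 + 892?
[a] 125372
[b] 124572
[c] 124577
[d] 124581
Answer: b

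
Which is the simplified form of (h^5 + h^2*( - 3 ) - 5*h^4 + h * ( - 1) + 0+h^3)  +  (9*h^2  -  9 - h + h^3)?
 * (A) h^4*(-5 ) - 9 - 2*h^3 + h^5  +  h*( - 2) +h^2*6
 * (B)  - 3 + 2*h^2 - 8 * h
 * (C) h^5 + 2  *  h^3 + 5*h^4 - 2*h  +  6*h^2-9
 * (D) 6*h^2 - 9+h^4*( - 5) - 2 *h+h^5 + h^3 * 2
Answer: D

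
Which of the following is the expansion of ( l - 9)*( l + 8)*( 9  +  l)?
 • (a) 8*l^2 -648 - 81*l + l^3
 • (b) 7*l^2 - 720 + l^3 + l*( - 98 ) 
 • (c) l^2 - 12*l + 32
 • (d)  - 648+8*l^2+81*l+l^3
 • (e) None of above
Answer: a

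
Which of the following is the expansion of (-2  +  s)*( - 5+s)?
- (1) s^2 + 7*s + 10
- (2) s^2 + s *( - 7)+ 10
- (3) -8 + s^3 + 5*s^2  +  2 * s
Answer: 2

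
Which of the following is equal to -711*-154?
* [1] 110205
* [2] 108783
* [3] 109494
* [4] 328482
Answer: 3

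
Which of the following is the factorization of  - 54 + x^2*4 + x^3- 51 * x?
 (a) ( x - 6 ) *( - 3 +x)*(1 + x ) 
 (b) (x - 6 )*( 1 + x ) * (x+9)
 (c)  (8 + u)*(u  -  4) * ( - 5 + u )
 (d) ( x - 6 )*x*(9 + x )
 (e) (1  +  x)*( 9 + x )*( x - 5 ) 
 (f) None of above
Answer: b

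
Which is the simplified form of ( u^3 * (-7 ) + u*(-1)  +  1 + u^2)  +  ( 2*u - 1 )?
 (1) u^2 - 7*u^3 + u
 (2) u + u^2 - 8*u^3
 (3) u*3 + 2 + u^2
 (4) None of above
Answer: 1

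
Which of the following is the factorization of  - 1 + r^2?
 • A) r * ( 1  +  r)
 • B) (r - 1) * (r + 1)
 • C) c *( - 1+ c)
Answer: B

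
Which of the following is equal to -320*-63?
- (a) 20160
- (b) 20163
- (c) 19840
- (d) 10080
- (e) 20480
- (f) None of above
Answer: a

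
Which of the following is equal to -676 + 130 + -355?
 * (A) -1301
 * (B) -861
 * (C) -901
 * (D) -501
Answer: C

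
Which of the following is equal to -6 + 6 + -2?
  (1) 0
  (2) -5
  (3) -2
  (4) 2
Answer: 3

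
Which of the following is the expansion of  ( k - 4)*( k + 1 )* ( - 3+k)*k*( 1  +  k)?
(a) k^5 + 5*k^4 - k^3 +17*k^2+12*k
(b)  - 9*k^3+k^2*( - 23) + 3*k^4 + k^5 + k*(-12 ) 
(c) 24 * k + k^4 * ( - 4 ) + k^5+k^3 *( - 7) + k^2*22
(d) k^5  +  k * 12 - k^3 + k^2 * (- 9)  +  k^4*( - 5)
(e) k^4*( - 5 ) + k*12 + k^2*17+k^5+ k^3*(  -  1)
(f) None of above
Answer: e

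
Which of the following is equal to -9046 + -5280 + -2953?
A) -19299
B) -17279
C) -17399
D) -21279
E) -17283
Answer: B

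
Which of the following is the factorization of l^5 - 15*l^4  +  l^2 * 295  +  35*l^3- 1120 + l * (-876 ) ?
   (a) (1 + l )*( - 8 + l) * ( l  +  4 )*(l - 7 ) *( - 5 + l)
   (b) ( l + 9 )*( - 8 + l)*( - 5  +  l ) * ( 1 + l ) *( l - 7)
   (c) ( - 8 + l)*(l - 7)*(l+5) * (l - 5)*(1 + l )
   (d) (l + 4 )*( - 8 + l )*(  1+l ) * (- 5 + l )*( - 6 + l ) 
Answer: a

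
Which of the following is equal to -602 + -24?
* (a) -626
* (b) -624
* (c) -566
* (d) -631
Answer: a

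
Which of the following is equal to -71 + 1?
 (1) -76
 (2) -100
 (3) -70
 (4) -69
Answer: 3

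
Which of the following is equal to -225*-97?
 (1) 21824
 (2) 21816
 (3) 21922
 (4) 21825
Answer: 4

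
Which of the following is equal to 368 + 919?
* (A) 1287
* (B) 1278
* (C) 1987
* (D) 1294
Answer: A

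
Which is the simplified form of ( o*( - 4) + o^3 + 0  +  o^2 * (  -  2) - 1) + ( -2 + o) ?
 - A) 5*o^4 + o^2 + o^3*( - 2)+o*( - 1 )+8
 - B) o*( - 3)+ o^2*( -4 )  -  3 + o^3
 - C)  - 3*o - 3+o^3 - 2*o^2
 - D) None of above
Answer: C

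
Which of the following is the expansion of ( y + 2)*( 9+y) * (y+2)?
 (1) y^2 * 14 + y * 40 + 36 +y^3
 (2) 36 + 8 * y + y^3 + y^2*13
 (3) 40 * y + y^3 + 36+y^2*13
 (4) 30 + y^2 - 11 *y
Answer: 3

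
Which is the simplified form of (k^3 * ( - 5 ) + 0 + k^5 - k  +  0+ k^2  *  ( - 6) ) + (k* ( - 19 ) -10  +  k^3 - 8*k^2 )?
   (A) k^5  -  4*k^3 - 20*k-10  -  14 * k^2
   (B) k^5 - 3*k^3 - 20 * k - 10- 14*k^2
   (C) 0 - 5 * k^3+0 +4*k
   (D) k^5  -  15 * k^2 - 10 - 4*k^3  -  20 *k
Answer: A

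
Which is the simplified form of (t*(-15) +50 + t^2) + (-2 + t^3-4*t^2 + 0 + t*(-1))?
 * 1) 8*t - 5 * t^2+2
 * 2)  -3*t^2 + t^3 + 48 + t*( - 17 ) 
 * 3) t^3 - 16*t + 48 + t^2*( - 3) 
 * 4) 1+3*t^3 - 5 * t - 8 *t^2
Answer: 3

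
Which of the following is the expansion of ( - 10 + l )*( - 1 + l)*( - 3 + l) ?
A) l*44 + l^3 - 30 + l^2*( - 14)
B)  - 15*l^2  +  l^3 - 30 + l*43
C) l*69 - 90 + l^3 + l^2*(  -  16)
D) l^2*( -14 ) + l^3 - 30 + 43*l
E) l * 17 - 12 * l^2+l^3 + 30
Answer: D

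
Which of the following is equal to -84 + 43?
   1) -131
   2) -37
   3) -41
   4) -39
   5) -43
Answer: 3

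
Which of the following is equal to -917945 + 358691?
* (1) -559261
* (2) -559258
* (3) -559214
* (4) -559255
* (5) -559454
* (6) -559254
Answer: 6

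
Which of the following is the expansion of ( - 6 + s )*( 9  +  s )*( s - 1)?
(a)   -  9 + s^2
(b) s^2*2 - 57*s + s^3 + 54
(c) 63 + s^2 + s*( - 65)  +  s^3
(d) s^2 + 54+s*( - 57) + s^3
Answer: b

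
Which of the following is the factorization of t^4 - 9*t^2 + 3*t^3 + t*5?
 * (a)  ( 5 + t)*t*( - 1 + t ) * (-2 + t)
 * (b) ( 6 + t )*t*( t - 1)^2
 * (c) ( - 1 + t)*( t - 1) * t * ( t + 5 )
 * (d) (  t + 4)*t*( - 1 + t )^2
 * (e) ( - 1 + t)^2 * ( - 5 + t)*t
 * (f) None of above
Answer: c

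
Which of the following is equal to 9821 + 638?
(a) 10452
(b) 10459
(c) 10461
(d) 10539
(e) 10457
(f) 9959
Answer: b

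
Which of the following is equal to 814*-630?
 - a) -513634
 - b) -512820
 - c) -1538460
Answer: b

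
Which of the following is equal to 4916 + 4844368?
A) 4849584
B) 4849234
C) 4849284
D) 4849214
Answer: C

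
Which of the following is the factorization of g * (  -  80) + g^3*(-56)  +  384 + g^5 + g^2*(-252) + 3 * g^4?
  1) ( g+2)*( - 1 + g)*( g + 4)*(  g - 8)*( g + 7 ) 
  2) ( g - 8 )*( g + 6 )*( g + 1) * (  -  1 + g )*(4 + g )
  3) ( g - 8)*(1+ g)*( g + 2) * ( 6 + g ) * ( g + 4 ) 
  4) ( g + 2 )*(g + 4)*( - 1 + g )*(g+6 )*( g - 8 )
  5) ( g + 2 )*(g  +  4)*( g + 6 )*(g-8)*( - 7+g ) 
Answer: 4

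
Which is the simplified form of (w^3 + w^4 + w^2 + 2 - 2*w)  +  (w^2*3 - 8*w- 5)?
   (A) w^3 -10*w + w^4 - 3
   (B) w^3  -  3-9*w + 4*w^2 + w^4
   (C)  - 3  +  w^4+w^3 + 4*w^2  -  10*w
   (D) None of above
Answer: C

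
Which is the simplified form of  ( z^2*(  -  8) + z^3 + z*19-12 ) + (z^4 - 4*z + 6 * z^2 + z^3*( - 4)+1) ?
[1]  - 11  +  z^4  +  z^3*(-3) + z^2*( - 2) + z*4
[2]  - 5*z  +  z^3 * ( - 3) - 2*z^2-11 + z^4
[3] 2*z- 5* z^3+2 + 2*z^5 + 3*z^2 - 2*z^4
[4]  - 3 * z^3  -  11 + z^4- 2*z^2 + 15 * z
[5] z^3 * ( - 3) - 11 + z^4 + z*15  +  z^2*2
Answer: 4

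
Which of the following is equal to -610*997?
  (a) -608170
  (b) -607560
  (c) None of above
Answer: a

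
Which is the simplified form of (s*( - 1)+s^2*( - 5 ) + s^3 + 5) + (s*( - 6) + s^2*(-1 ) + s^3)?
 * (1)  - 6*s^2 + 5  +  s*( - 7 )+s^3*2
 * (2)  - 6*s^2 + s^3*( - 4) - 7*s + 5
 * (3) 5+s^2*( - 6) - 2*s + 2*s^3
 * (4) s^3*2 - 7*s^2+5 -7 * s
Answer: 1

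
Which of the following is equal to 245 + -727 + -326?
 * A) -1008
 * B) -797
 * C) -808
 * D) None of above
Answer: C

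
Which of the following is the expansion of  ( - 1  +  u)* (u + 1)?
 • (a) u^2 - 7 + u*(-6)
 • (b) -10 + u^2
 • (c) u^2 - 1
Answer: c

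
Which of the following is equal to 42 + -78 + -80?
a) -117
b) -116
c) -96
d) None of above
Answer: b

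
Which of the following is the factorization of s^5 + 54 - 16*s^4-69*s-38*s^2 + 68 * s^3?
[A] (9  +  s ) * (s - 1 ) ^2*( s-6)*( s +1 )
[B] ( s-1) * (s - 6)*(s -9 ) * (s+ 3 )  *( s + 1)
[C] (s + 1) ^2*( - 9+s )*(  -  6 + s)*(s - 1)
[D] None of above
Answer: D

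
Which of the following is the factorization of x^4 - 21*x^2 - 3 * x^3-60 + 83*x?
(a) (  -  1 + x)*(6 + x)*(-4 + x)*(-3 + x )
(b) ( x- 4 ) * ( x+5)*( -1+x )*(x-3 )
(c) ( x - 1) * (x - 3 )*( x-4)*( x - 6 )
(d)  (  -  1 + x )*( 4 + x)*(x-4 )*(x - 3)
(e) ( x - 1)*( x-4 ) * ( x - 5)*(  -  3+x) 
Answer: b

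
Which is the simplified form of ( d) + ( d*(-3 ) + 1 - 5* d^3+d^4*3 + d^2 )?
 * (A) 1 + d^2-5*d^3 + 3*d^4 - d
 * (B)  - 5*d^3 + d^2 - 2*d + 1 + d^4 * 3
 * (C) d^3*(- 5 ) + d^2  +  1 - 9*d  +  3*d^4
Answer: B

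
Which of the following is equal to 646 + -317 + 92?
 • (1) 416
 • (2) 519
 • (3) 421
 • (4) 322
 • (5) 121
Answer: 3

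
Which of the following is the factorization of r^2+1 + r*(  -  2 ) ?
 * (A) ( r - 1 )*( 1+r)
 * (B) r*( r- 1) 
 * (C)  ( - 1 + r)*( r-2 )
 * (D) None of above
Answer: D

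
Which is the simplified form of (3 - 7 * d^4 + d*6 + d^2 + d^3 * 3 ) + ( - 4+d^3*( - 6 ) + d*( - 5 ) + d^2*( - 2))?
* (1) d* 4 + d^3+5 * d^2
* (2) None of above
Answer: 2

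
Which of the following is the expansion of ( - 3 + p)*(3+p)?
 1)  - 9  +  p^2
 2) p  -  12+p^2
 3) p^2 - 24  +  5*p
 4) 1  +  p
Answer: 1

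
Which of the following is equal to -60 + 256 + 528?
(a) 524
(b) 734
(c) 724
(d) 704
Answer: c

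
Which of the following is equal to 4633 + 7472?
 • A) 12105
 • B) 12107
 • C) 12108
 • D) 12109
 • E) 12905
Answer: A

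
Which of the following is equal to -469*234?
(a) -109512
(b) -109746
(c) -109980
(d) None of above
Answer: b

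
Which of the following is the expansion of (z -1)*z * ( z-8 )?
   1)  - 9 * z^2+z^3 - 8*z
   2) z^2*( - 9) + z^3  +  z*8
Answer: 2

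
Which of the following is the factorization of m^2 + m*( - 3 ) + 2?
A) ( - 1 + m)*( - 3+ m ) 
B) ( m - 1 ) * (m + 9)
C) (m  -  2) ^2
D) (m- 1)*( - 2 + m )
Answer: D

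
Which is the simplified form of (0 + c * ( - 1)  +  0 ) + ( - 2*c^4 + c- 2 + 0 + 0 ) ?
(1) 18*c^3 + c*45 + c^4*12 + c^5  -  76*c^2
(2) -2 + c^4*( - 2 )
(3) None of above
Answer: 2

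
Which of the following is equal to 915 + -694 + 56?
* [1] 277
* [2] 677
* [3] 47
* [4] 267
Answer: 1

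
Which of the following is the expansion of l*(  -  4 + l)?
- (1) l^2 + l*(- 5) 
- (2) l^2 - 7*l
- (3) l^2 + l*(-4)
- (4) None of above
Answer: 3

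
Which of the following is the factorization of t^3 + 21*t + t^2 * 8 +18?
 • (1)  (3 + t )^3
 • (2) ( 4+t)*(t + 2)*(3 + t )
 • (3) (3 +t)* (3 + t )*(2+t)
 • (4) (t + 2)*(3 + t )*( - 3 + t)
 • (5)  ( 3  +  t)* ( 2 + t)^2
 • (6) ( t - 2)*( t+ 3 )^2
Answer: 3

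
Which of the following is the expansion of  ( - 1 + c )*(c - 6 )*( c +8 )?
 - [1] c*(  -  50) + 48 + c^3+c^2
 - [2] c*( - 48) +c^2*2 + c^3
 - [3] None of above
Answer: 1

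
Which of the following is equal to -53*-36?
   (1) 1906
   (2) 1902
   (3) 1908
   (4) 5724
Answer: 3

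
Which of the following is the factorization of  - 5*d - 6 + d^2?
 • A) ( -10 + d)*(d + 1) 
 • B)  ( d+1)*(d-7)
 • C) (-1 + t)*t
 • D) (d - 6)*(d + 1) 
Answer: D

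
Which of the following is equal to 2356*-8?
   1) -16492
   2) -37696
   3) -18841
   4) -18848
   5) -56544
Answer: 4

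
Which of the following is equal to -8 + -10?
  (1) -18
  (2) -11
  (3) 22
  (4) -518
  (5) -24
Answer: 1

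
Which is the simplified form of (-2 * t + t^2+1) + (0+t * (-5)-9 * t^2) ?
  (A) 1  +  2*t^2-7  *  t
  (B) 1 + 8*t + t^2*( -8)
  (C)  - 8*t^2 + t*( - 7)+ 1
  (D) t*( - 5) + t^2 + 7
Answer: C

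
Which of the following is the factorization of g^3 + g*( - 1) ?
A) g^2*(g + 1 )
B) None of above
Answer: B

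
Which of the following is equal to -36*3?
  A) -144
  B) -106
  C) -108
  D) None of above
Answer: C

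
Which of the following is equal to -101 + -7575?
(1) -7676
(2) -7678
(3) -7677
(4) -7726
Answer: 1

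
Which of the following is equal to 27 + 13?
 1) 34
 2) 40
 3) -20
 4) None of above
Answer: 2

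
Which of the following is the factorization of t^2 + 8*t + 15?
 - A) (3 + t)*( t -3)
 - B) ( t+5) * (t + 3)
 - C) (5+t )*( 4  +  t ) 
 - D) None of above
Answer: B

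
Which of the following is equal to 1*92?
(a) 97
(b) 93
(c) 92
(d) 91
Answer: c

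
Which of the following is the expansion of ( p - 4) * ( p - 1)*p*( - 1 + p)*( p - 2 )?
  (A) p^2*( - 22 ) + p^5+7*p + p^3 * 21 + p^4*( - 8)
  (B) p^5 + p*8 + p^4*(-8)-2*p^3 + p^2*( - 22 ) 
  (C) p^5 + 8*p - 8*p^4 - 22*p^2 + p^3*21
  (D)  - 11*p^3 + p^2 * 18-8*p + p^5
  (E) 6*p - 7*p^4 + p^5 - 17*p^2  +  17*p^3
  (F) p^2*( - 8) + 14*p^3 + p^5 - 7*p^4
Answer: C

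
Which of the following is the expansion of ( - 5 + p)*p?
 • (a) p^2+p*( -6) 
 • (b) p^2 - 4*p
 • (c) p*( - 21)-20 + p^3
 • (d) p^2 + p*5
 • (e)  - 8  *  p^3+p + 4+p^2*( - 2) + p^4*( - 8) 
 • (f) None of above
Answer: f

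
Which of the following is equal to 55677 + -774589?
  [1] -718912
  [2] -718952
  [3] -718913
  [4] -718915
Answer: 1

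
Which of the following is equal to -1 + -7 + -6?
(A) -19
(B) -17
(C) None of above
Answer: C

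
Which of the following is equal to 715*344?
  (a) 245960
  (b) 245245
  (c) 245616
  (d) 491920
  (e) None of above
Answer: a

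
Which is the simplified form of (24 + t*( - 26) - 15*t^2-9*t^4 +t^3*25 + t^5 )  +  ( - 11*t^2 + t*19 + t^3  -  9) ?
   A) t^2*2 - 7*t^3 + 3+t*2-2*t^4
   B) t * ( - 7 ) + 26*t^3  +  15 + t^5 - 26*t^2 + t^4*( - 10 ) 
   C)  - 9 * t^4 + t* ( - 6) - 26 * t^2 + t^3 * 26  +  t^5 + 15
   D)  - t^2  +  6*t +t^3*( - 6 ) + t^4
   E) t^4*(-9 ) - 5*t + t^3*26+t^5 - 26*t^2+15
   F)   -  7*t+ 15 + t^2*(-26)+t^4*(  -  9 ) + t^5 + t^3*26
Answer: F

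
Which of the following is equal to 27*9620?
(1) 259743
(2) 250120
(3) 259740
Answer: 3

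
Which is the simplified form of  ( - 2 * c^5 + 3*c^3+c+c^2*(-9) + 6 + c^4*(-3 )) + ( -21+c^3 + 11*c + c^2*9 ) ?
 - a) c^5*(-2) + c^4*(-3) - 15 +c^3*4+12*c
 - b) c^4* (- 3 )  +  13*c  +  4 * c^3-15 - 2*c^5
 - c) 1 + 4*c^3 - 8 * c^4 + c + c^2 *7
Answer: a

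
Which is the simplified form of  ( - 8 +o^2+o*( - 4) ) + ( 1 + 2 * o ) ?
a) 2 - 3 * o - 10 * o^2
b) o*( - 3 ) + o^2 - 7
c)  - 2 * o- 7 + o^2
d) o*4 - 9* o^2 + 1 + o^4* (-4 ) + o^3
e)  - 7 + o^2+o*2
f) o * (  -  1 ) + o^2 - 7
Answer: c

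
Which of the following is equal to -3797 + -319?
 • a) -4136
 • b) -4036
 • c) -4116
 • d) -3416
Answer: c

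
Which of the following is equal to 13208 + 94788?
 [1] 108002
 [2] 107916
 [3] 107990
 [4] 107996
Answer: 4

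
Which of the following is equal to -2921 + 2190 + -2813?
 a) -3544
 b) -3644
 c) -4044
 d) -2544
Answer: a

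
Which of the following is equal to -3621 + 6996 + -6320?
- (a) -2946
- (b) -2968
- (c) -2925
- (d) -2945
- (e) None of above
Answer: d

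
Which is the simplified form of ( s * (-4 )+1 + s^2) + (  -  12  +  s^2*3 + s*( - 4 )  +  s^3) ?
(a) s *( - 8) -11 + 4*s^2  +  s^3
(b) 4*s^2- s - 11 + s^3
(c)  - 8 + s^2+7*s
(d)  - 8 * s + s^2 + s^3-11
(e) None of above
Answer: a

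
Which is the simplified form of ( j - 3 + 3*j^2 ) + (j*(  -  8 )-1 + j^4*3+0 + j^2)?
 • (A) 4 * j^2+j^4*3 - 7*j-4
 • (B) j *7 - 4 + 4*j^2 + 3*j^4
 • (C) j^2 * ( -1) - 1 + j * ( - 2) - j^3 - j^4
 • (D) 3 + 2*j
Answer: A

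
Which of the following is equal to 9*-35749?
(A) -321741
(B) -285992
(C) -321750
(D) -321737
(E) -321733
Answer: A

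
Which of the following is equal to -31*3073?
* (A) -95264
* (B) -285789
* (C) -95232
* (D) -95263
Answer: D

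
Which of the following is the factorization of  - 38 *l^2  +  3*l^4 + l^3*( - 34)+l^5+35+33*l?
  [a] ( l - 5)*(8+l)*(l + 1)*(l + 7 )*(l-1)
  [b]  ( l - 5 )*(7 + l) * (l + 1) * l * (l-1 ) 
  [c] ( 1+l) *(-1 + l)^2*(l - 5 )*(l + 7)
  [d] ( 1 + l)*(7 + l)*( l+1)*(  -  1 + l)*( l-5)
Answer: d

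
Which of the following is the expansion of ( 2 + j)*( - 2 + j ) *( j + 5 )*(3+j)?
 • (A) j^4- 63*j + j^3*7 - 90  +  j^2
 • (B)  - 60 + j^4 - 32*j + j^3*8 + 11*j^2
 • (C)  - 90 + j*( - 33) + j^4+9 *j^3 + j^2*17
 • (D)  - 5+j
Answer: B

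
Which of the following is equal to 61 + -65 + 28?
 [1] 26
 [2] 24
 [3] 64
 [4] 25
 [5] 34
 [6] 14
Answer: 2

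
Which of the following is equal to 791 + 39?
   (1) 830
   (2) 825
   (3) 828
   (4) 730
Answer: 1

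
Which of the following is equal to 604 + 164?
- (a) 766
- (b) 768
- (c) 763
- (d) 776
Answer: b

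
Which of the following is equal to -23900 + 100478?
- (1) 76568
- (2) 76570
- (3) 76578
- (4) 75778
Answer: 3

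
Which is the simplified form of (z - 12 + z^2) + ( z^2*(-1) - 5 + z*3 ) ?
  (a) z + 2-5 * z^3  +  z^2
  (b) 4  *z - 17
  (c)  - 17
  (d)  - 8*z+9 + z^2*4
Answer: b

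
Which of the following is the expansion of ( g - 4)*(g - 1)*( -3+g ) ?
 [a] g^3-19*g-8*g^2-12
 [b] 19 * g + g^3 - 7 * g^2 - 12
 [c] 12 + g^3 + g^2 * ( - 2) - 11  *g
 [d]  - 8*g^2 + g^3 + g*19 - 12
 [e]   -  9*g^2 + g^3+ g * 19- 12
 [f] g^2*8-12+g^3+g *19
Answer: d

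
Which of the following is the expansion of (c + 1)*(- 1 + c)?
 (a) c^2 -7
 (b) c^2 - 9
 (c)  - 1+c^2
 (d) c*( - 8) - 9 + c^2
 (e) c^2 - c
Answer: c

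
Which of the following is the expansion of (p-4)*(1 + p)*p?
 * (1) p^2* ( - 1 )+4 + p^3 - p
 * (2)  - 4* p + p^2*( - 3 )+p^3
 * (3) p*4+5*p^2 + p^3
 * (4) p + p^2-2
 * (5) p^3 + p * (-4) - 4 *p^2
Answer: 2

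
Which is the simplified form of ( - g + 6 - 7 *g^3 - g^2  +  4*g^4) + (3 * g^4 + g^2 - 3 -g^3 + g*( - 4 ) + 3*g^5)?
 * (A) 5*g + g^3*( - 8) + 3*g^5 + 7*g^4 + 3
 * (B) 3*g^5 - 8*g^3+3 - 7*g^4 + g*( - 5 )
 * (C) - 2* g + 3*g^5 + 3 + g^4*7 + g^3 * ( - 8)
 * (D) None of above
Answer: D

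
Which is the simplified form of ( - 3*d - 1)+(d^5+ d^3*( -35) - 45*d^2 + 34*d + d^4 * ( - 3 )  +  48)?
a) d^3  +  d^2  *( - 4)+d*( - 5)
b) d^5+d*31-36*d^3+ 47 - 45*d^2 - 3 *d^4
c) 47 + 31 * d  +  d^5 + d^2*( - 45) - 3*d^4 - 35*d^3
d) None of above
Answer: c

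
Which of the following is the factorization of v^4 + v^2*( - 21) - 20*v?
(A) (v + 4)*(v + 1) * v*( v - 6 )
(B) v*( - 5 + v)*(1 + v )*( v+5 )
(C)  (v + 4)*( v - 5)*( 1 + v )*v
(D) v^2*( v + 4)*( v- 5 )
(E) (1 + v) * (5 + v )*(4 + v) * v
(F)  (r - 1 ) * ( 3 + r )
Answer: C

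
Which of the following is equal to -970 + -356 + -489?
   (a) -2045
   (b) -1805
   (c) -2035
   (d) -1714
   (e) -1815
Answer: e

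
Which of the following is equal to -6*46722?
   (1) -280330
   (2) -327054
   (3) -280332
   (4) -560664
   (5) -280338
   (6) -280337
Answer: 3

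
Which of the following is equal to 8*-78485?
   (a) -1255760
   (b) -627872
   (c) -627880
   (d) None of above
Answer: c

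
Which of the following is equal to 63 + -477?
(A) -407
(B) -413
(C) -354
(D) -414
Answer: D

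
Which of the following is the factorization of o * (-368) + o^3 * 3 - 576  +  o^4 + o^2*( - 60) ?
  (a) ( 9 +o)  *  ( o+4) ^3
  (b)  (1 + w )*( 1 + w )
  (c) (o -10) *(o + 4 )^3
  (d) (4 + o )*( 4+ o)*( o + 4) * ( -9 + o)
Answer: d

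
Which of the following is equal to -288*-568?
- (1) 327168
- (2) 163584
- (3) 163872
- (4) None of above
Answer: 2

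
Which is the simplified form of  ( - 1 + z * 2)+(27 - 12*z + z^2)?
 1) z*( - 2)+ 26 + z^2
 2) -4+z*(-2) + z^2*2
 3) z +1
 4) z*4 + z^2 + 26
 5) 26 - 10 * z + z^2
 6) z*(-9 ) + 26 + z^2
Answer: 5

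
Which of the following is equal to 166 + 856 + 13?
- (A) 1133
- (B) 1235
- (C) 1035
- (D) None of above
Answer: C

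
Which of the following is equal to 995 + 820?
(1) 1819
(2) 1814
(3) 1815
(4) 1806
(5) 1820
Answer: 3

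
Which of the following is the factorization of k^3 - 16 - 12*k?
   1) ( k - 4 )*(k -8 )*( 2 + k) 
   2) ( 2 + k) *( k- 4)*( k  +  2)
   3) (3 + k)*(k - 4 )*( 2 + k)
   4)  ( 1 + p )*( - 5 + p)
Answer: 2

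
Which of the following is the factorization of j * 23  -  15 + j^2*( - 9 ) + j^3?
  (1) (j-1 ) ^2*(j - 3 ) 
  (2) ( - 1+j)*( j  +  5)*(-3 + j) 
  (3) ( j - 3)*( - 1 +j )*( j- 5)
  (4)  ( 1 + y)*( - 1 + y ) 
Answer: 3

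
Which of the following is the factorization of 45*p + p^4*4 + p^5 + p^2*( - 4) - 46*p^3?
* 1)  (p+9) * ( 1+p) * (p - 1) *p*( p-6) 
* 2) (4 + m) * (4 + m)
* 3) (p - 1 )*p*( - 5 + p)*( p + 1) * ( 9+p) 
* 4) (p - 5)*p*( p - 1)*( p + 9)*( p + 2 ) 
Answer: 3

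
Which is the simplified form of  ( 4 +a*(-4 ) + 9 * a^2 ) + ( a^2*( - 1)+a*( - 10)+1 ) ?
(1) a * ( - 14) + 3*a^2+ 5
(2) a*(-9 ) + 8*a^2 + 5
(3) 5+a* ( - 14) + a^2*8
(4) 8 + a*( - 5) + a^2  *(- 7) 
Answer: 3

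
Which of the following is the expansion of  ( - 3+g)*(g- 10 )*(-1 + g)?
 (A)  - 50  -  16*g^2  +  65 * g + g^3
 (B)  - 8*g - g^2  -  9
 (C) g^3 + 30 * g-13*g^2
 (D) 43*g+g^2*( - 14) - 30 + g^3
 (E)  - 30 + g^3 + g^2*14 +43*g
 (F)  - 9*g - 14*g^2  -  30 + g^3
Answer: D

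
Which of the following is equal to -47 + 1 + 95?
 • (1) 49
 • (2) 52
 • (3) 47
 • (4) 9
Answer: 1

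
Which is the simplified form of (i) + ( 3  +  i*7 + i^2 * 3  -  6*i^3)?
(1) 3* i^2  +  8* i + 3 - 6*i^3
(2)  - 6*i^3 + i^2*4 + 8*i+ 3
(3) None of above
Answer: 1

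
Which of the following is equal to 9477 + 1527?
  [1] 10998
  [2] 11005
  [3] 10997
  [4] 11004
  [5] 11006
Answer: 4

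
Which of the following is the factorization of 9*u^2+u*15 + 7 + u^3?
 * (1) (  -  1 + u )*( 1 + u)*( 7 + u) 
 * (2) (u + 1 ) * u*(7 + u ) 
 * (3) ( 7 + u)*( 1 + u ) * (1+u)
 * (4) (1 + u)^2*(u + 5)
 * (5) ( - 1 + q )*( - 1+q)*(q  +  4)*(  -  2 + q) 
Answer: 3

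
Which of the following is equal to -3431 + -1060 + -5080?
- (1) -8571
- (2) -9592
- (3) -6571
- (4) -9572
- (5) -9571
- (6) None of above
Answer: 5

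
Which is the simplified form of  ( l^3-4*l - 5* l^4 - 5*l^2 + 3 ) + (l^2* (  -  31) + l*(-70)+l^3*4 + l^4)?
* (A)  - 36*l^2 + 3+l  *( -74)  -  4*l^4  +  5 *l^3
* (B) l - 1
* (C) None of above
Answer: A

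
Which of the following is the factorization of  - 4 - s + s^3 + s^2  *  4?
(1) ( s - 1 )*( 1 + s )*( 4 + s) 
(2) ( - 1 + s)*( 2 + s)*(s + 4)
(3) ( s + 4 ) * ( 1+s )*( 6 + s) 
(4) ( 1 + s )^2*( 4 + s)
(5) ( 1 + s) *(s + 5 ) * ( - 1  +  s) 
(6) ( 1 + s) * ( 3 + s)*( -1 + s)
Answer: 1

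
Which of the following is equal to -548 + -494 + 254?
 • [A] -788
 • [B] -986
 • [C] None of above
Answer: A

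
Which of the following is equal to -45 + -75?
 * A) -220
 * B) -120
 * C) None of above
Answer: B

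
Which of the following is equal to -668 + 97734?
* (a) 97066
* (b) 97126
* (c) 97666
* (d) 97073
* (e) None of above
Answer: a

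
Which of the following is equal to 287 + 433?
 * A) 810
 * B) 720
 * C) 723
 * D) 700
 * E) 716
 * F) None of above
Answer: B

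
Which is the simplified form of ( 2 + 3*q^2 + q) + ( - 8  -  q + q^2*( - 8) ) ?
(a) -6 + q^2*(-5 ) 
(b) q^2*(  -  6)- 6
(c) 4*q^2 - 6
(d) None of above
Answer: a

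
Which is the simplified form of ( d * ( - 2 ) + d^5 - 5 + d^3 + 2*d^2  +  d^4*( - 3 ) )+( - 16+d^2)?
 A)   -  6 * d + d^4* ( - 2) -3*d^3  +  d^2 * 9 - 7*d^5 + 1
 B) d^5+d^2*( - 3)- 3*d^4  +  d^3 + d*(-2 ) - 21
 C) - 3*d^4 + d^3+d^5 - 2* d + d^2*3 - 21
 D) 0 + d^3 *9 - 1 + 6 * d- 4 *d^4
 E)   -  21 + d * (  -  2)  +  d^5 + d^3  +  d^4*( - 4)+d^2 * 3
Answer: C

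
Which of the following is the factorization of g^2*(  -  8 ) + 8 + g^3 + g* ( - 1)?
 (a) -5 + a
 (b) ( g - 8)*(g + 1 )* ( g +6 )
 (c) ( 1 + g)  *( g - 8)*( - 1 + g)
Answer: c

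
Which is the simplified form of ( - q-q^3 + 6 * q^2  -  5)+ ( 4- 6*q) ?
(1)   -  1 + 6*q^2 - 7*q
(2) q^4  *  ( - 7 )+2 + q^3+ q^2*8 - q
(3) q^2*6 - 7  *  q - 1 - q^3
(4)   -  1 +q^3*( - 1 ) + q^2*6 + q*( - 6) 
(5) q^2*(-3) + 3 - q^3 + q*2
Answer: 3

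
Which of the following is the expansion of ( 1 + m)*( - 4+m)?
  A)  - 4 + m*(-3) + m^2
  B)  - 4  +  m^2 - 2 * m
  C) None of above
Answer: A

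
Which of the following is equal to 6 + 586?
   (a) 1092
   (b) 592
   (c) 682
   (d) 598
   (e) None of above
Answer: b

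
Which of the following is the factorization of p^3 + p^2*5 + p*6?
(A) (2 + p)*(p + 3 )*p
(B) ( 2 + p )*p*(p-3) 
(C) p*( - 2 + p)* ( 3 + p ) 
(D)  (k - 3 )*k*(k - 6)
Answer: A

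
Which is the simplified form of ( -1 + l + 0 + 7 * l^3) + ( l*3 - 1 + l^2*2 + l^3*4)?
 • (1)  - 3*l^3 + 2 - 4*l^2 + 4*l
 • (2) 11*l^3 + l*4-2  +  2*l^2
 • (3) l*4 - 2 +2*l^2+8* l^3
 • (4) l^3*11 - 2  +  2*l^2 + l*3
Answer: 2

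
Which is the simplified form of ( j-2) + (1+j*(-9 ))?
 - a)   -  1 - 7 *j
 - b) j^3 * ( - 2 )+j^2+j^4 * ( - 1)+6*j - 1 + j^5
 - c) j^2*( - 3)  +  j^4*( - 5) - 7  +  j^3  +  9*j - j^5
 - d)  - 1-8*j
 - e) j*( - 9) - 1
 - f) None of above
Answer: d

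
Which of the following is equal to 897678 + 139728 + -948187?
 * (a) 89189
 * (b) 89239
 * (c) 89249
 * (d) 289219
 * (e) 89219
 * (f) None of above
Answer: e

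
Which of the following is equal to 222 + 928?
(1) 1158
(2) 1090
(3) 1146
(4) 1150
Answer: 4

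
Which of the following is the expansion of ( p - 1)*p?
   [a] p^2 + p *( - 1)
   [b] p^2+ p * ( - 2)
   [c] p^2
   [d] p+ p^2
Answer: a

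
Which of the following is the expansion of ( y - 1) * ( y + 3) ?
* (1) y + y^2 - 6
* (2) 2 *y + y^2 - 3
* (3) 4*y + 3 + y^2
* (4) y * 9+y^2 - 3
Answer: 2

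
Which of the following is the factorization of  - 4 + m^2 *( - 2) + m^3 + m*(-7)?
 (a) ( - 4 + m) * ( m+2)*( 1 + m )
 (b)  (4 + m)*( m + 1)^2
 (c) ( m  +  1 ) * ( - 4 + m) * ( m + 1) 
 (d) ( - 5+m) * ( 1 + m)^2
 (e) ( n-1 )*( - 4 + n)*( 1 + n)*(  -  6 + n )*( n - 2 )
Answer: c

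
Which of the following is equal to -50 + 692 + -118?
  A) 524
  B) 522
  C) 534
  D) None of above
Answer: A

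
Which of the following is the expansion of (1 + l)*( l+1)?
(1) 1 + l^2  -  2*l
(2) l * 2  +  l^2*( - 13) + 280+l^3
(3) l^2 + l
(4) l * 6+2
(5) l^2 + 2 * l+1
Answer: 5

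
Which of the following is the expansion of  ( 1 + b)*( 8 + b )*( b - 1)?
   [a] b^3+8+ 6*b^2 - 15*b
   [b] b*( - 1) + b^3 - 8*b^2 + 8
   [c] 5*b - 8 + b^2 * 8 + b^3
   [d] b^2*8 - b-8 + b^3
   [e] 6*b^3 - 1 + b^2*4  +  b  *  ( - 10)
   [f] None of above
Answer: d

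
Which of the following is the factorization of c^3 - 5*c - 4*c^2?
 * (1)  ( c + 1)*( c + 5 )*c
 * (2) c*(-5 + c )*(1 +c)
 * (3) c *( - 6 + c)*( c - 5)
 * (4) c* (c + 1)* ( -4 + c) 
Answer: 2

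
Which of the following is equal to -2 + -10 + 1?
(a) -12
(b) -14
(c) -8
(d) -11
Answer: d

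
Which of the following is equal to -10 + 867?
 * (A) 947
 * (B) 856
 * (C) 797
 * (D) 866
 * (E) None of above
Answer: E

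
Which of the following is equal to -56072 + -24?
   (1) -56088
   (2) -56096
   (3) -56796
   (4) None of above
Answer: 2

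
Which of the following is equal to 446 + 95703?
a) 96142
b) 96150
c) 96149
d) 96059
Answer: c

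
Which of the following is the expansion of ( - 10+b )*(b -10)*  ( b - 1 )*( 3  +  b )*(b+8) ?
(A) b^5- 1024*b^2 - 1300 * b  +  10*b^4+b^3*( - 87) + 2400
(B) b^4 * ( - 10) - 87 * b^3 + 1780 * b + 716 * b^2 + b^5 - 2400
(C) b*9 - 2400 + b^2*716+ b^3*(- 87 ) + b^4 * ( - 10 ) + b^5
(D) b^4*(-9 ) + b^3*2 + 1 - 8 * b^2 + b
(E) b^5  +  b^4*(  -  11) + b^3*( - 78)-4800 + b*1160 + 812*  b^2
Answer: B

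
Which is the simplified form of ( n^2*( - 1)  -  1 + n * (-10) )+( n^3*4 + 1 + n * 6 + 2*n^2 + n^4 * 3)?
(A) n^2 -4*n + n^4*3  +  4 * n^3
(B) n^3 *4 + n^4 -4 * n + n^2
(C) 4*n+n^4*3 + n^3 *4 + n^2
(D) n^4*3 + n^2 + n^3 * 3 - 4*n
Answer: A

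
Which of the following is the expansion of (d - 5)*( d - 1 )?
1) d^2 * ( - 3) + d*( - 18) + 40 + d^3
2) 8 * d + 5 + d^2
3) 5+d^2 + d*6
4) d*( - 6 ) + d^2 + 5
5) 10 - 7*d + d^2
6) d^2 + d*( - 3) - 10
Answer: 4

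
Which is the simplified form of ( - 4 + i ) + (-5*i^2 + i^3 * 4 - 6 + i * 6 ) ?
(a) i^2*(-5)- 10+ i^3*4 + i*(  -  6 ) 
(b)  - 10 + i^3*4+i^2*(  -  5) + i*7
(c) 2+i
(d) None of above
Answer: b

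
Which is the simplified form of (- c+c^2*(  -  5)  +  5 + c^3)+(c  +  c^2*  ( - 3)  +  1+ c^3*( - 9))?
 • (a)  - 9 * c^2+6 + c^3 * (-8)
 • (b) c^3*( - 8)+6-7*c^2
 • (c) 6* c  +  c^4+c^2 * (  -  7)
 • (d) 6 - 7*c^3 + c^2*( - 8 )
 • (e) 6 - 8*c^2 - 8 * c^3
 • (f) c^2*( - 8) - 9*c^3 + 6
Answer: e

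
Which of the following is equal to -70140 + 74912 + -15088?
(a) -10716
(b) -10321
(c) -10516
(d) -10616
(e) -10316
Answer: e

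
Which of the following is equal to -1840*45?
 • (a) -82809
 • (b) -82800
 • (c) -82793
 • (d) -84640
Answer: b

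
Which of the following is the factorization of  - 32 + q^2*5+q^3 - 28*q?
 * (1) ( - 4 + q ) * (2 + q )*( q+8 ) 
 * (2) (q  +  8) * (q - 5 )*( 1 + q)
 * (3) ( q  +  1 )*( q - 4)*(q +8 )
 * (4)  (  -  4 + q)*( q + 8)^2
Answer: 3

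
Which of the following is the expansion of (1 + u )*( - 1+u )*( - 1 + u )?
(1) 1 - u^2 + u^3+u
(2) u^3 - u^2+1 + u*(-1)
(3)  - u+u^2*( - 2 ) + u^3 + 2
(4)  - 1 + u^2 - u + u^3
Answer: 2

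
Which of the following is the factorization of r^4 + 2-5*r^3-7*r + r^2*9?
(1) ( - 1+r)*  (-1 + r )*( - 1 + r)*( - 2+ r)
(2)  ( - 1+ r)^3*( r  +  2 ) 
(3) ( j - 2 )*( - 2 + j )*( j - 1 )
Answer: 1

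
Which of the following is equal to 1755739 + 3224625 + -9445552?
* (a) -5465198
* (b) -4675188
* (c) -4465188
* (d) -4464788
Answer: c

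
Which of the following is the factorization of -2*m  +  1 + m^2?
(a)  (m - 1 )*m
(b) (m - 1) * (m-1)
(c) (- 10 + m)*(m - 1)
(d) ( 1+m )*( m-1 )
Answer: b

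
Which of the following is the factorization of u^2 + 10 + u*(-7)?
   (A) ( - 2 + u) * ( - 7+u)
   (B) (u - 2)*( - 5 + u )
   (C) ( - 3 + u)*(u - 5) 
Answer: B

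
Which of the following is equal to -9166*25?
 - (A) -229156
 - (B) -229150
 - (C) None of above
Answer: B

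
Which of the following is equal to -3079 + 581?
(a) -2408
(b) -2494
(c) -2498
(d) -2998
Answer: c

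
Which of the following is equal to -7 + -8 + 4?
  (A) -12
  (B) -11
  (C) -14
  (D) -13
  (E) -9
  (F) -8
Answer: B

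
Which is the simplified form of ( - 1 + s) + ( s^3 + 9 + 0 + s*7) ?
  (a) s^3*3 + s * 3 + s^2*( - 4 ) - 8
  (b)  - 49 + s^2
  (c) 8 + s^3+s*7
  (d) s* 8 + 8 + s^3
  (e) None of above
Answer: d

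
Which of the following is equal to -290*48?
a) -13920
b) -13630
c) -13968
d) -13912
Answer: a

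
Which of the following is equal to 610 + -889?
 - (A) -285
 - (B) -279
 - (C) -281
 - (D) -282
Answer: B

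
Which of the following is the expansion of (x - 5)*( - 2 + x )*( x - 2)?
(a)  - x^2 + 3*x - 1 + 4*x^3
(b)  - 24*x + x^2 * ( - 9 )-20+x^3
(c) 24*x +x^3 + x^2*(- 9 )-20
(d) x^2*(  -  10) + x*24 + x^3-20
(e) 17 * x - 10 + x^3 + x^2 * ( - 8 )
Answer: c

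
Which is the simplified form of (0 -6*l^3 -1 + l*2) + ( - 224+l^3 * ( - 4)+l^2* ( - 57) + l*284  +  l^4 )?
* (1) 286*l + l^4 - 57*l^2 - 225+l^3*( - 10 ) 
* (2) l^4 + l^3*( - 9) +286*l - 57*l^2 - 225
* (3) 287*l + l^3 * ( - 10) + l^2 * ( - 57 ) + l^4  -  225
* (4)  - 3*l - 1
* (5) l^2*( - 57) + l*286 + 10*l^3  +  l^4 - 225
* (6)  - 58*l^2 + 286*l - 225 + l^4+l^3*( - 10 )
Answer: 1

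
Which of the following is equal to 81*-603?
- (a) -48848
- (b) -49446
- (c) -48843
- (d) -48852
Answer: c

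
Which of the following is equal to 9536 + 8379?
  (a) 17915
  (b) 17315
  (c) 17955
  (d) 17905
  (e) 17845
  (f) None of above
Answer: a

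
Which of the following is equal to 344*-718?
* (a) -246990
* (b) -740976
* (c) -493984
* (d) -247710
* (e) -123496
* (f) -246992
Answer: f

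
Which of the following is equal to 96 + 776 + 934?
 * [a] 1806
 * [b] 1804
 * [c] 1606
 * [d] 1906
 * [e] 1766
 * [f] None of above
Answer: a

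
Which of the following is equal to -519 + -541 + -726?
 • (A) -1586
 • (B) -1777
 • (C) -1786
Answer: C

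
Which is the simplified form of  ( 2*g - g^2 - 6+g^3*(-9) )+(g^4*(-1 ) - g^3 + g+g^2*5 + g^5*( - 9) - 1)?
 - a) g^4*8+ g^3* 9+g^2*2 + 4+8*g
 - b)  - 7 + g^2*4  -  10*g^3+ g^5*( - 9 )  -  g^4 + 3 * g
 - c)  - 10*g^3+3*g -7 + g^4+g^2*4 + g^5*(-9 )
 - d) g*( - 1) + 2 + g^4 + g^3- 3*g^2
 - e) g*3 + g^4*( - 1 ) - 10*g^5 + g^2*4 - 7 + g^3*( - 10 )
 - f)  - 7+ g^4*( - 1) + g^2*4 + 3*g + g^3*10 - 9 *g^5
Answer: b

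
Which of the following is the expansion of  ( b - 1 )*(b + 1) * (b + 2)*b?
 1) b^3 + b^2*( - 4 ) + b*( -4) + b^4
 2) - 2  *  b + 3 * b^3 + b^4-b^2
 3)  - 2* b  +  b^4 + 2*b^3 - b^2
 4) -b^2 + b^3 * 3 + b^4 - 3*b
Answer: 3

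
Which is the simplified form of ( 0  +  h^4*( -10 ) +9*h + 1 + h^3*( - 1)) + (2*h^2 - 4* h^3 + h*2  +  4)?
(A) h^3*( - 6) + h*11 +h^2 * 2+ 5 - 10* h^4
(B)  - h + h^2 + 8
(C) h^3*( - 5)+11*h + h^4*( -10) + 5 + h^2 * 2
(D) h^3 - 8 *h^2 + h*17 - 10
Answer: C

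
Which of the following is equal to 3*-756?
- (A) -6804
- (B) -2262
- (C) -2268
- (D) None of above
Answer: C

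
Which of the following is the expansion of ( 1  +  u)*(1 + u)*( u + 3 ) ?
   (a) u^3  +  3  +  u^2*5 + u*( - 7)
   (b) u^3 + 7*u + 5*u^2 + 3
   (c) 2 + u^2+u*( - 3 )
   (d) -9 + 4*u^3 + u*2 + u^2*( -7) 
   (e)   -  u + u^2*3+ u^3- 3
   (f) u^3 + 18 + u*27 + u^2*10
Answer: b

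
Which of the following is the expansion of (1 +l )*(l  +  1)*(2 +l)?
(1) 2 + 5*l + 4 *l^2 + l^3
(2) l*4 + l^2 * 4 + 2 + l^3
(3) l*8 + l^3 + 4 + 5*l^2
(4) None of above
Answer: 1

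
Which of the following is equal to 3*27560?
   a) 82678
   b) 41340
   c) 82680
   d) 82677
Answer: c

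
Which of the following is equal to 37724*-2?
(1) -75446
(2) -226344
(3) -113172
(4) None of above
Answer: 4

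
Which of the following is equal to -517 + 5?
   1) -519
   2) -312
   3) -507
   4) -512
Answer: 4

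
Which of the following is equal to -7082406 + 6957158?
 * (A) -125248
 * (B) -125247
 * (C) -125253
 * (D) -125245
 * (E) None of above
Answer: A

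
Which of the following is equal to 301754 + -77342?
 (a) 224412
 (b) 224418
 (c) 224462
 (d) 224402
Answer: a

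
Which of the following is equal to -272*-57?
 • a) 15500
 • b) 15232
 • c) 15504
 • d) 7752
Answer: c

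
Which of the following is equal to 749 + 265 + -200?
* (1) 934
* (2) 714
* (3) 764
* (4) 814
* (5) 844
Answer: 4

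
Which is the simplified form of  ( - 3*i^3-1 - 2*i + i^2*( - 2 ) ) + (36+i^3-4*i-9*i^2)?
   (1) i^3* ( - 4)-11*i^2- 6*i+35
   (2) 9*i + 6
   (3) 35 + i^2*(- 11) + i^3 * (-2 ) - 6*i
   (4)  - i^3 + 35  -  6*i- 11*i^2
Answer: 3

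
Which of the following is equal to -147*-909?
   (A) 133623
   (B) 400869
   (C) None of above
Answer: A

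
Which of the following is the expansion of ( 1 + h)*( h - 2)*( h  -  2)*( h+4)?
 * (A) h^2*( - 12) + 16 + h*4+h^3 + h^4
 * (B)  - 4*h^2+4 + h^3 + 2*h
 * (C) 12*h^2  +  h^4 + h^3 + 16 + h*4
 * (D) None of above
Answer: A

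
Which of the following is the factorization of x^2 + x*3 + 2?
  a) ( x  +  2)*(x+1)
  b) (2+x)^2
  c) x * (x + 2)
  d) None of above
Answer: a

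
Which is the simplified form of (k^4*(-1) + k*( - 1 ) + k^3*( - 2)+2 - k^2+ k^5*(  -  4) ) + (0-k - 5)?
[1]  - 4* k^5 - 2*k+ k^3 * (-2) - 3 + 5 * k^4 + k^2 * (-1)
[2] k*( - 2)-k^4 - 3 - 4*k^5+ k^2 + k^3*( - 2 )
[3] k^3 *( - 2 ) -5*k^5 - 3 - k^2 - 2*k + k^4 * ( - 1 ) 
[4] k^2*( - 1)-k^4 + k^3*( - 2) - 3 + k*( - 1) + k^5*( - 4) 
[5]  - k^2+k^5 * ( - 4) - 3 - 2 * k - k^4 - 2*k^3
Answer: 5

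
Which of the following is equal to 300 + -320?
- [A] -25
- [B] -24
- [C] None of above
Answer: C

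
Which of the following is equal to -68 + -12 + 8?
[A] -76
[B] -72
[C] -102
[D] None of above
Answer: B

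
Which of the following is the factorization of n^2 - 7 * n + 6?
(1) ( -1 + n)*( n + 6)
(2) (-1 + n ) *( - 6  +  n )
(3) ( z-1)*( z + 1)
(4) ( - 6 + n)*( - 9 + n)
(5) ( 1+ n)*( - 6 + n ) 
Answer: 2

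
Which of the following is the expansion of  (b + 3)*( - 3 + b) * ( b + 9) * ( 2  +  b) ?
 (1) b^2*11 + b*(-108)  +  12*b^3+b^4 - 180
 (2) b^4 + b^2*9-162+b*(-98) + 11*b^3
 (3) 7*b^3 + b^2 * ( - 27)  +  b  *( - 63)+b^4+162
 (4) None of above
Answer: 4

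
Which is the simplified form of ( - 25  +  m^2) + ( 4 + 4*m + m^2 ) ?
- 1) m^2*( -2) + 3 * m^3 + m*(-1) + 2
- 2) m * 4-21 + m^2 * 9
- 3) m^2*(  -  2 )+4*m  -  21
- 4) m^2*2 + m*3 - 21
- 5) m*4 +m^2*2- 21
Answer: 5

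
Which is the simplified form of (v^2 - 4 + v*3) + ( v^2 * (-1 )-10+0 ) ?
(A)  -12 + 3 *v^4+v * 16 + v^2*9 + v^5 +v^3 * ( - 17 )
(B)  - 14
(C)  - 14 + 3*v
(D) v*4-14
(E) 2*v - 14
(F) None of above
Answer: C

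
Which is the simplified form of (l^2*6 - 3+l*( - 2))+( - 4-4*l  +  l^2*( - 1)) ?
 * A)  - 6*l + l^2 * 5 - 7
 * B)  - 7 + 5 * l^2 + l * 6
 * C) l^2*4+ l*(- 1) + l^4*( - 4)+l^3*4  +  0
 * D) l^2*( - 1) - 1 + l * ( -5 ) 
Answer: A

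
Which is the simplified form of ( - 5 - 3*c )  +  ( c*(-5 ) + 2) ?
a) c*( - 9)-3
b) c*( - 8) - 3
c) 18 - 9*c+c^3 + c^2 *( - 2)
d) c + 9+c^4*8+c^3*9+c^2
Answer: b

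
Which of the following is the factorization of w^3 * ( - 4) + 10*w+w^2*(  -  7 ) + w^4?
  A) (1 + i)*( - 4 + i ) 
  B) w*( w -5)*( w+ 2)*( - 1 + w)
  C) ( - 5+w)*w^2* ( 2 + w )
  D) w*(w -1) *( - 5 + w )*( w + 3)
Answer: B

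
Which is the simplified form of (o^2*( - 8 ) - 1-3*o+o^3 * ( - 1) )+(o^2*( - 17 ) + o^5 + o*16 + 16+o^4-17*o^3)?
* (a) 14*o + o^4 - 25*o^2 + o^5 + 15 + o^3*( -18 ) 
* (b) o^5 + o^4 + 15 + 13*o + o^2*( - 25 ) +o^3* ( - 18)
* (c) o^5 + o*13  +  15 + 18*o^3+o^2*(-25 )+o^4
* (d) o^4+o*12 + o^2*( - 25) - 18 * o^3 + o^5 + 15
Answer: b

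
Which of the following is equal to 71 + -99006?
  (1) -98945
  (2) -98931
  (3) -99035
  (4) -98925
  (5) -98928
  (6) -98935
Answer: 6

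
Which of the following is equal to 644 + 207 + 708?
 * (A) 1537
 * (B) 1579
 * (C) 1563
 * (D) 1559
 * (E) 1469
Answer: D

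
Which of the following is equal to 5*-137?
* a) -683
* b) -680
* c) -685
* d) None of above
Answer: c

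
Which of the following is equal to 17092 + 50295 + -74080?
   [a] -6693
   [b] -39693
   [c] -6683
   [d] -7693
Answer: a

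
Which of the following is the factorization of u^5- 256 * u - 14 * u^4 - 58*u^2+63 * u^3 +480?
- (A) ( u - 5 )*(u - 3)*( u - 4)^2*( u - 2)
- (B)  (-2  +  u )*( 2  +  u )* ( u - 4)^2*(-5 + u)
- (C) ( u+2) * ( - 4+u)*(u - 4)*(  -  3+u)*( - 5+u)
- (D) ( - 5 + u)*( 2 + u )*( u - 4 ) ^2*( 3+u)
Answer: C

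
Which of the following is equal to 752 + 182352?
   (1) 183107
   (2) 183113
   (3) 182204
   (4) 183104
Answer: 4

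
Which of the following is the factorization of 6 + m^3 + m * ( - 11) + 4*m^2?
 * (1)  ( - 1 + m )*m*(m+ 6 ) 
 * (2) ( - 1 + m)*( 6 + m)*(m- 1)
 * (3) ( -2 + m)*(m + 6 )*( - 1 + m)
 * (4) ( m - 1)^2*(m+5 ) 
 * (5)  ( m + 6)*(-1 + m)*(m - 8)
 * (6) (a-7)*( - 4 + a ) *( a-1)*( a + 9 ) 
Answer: 2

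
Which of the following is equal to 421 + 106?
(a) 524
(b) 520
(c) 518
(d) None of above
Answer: d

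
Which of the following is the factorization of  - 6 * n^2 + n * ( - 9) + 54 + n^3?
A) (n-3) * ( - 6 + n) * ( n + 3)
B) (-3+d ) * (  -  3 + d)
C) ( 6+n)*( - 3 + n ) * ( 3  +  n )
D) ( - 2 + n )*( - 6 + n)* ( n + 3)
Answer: A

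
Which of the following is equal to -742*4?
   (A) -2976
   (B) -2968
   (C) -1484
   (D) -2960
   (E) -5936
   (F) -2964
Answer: B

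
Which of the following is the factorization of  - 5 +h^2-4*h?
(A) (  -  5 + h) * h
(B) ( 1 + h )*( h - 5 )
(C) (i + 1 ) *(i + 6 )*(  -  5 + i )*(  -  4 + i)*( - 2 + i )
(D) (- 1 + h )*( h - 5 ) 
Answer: B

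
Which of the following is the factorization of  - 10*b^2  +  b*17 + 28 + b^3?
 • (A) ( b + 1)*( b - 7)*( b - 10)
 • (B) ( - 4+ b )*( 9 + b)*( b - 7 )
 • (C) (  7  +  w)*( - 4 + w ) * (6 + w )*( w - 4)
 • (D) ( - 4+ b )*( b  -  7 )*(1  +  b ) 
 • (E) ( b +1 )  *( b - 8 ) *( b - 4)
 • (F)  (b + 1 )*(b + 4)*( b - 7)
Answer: D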